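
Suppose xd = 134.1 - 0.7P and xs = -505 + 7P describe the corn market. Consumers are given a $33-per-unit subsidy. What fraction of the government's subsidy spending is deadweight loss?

DWL / government spending = 21/194

Pre-subsidy: 134.1 - 0.7P = -505 + 7P gives P* = 83, x* = 76.
With the rebate, buyers effectively pay Pb = Ps − 33, where Ps is the price sellers receive.
Demand in terms of Ps becomes xd = 134.1 − 0.7(Ps − 33) = 157.2 - 0.7Ps. Setting this equal to supply: 157.2 - 0.7Ps = -505 + 7Ps, so Ps = 86.
Buyers pay Pb = 86 − 33 = 53; x' = -505 + 7·86 = 97.
ΔCS = ½(76 + 97)(83 − 53) = 2595; ΔPS = ½(76 + 97)(86 − 83) = 259.5.
Government spending = 33 × 97 = 3201.
DWL = ½ × 33 × (97 − 76) = 346.5; fraction = 346.5 / 3201 = 21/194.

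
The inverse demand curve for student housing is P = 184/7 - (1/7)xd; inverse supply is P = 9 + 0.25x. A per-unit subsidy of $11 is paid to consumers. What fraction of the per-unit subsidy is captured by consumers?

Pre-subsidy: 184/7 - (1/7)x = 9 + 0.25x gives x* = 44 and P* = 20.
With the rebate, buyers effectively pay Pb = Ps − 11, where Ps is the price sellers receive.
On the curves, Pb = 184/7 - (1/7)x and Ps = 9 + 0.25x; the wedge Ps − Pb = 11 gives 9 + 0.25x − (184/7 - (1/7)x) = 11, so x' = 72.
Then Pb = 184/7 − (1/7)·72 = 16 and Ps = 9 + 0.25·72 = 27.
Buyers' price falls by P* − Pb = 20 − 16 = 4; sellers' price rises by Ps − P* = 27 − 20 = 7.
So consumers capture 4/11 = 4/11 of each unit of subsidy.

Consumer share = 4/11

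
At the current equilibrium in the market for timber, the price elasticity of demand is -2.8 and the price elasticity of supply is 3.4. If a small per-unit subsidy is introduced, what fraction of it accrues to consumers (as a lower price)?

For a small subsidy around the equilibrium, the benefit split depends on the relative slopes, which at a point are proportional to the elasticities.
Buyer share = εs/(εs + |εd|) = 3.4/(3.4 + 2.8) = 17/31; seller share = |εd|/(εs + |εd|) = 14/31.

Consumer share = 17/31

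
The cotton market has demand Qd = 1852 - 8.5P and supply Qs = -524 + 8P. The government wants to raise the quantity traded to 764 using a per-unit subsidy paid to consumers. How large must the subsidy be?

Required subsidy s = 33 per unit

At Q = 764, invert demand for the buyer price: Pb = (1852 − 764)/8.5 = 128; invert supply for the seller price: Ps = (764 − (-524))/8 = 161.
The subsidy must fill the gap: s = Ps − Pb = 161 − 128 = 33.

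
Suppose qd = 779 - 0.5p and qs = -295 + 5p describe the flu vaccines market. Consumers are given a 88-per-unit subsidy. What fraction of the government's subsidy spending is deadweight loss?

DWL / government spending = 44/1587

Pre-subsidy: 779 - 0.5p = -295 + 5p gives p* = 2148/11, q* = 7495/11.
With the rebate, buyers effectively pay pb = ps − 88, where ps is the price sellers receive.
Demand in terms of ps becomes qd = 779 − 0.5(ps − 88) = 823 - 0.5ps. Setting this equal to supply: 823 - 0.5ps = -295 + 5ps, so ps = 2236/11.
Buyers pay pb = 2236/11 − 88 = 1268/11; q' = -295 + 5·(2236/11) = 7935/11.
ΔCS = ½(7495/11 + 7935/11)(2148/11 − 1268/11) = 617200/11; ΔPS = ½(7495/11 + 7935/11)(2236/11 − 2148/11) = 61720/11.
Government spending = 88 × 7935/11 = 63480.
DWL = ½ × 88 × (7935/11 − 7495/11) = 1760; fraction = 1760 / 63480 = 44/1587.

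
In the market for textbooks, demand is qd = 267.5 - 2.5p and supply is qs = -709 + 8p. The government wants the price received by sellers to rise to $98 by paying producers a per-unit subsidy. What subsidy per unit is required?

At a seller price of 98, quantity supplied is -709 + 8·98 = 75.
Buyers absorb 75 only when they pay pb with 267.5 − 2.5·pb = 75, i.e. pb = 77.
s = ps − pb = 98 − 77 = 21.

Required subsidy s = $21 per unit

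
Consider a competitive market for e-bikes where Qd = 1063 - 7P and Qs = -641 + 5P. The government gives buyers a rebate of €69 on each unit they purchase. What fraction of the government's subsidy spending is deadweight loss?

DWL / government spending = 35/94

Pre-subsidy: 1063 - 7P = -641 + 5P gives P* = 142, Q* = 69.
With the rebate, buyers effectively pay Pb = Ps − 69, where Ps is the price sellers receive.
Demand in terms of Ps becomes Qd = 1063 − 7(Ps − 69) = 1546 - 7Ps. Setting this equal to supply: 1546 - 7Ps = -641 + 5Ps, so Ps = 182.25.
Buyers pay Pb = 182.25 − 69 = 113.25; Q' = -641 + 5·182.25 = 270.25.
ΔCS = ½(69 + 270.25)(142 − 113.25) = 4876.71875; ΔPS = ½(69 + 270.25)(182.25 − 142) = 6827.40625.
Government spending = 69 × 270.25 = 18647.25.
DWL = ½ × 69 × (270.25 − 69) = 6943.125; fraction = 6943.125 / 18647.25 = 35/94.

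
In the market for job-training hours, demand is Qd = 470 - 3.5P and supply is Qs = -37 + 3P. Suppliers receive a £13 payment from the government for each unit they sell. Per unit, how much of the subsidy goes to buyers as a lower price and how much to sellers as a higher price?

Pre-subsidy: 470 - 3.5P = -37 + 3P gives P* = 78, Q* = 197.
With the subsidy, sellers receive Ps = Pb + 13 for each unit, where Pb is the price buyers pay.
Supply in terms of Pb becomes Qs = -37 + 3(Pb + 13) = 2 + 3Pb. Setting this equal to demand: 470 - 3.5Pb = 2 + 3Pb, so Pb = 72.
Sellers receive Ps = 72 + 13 = 85; Q' = 470 − 3.5·72 = 218.
Buyers' price falls by P* − Pb = 78 − 72 = 6; sellers' price rises by Ps − P* = 85 − 78 = 7.

Buyers gain £6 per unit; sellers gain £7 per unit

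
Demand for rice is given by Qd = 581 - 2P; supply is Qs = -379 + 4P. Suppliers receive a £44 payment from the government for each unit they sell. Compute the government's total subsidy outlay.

Government cost = 42196/3

Pre-subsidy: 581 - 2P = -379 + 4P gives P* = 160, Q* = 261.
With the subsidy, sellers receive Ps = Pb + 44 for each unit, where Pb is the price buyers pay.
Supply in terms of Pb becomes Qs = -379 + 4(Pb + 44) = -203 + 4Pb. Setting this equal to demand: 581 - 2Pb = -203 + 4Pb, so Pb = 392/3.
Sellers receive Ps = 392/3 + 44 = 524/3; Q' = 581 − 2·(392/3) = 959/3.
Government outlay = subsidy × quantity = 44 × 959/3 = 42196/3.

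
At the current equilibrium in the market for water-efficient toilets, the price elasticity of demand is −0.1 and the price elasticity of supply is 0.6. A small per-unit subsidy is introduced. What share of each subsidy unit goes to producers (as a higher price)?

For a small subsidy around the equilibrium, the benefit split depends on the relative slopes, which at a point are proportional to the elasticities.
Buyer share = εs/(εs + |εd|) = 0.6/(0.6 + 0.1) = 6/7; seller share = |εd|/(εs + |εd|) = 1/7.
So producers capture 1/7 of the subsidy.

Producer share = 1/7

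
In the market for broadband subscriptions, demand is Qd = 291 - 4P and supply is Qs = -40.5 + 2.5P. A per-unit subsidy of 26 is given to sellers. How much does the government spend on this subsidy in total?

Government cost = 3302

Pre-subsidy: 291 - 4P = -40.5 + 2.5P gives P* = 51, Q* = 87.
With the subsidy, sellers receive Ps = Pb + 26 for each unit, where Pb is the price buyers pay.
Supply in terms of Pb becomes Qs = -40.5 + 2.5(Pb + 26) = 24.5 + 2.5Pb. Setting this equal to demand: 291 - 4Pb = 24.5 + 2.5Pb, so Pb = 41.
Sellers receive Ps = 41 + 26 = 67; Q' = 291 − 4·41 = 127.
Government outlay = subsidy × quantity = 26 × 127 = 3302.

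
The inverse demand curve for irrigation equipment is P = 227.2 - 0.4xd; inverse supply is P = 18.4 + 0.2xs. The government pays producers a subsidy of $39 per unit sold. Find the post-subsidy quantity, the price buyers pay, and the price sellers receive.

x' = 413; buyers pay $62; sellers receive $101

Pre-subsidy: 227.2 - 0.4x = 18.4 + 0.2x gives x* = 348 and P* = 88.
With the subsidy, sellers receive Ps = Pb + 39 for each unit, where Pb is the price buyers pay.
On the curves, Pb = 227.2 - 0.4x and Ps = 18.4 + 0.2x; the wedge Ps − Pb = 39 gives 18.4 + 0.2x − (227.2 - 0.4x) = 39, so x' = 413.
Then Pb = 227.2 − 0.4·413 = 62 and Ps = 18.4 + 0.2·413 = 101.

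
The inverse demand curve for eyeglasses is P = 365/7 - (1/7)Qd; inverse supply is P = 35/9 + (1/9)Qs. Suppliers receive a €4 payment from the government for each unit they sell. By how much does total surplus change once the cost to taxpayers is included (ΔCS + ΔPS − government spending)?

Pre-subsidy: 365/7 - (1/7)Q = 35/9 + (1/9)Q gives Q* = 190 and P* = 25.
With the subsidy, sellers receive Ps = Pb + 4 for each unit, where Pb is the price buyers pay.
On the curves, Pb = 365/7 - (1/7)Q and Ps = 35/9 + (1/9)Q; the wedge Ps − Pb = 4 gives 35/9 + (1/9)Q − (365/7 - (1/7)Q) = 4, so Q' = 205.75.
Then Pb = 365/7 − (1/7)·205.75 = 22.75 and Ps = 35/9 + (1/9)·205.75 = 26.75.
ΔCS = ½(190 + 205.75)(25 − 22.75) = 445.21875; ΔPS = ½(190 + 205.75)(26.75 − 25) = 346.28125.
Government spending = 4 × 205.75 = 823.
Net change = 445.21875 + 346.28125 − 823 = -31.5. The loss equals the DWL triangle ½·4·15.75.

Net change in total surplus = -€31.5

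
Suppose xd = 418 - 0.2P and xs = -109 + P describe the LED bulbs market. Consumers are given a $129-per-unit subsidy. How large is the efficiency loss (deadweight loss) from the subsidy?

Pre-subsidy: 418 - 0.2P = -109 + P gives P* = 2635/6, x* = 1981/6.
With the rebate, buyers effectively pay Pb = Ps − 129, where Ps is the price sellers receive.
Demand in terms of Ps becomes xd = 418 − 0.2(Ps − 129) = 443.8 - 0.2Ps. Setting this equal to supply: 443.8 - 0.2Ps = -109 + Ps, so Ps = 1382/3.
Buyers pay Pb = 1382/3 − 129 = 995/3; x' = -109 + 1·(1382/3) = 1055/3.
The subsidy expands output by 1055/3 − 1981/6 = 21.5 past the efficient level; on those units the gap between marginal cost and willingness to pay runs from 0 up to 129.
DWL = ½ × 129 × 21.5 = 1386.75.

Deadweight loss = $1386.75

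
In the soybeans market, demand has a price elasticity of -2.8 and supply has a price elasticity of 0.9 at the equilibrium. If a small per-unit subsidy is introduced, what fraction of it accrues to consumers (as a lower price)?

For a small subsidy around the equilibrium, the benefit split depends on the relative slopes, which at a point are proportional to the elasticities.
Buyer share = εs/(εs + |εd|) = 0.9/(0.9 + 2.8) = 9/37; seller share = |εd|/(εs + |εd|) = 28/37.

Consumer share = 9/37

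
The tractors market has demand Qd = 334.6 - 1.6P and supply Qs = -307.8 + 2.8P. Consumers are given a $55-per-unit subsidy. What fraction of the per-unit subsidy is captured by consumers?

Pre-subsidy: 334.6 - 1.6P = -307.8 + 2.8P gives P* = 146, Q* = 101.
With the rebate, buyers effectively pay Pb = Ps − 55, where Ps is the price sellers receive.
Demand in terms of Ps becomes Qd = 334.6 − 1.6(Ps − 55) = 422.6 - 1.6Ps. Setting this equal to supply: 422.6 - 1.6Ps = -307.8 + 2.8Ps, so Ps = 166.
Buyers pay Pb = 166 − 55 = 111; Q' = -307.8 + 2.8·166 = 157.
Buyers' price falls by P* − Pb = 146 − 111 = 35; sellers' price rises by Ps − P* = 166 − 146 = 20.
So consumers capture 35/55 = 7/11 of each unit of subsidy.

Consumer share = 7/11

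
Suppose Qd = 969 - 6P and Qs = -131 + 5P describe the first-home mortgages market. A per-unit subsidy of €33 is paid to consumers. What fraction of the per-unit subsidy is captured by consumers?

Consumer share = 5/11

Pre-subsidy: 969 - 6P = -131 + 5P gives P* = 100, Q* = 369.
With the rebate, buyers effectively pay Pb = Ps − 33, where Ps is the price sellers receive.
Demand in terms of Ps becomes Qd = 969 − 6(Ps − 33) = 1167 - 6Ps. Setting this equal to supply: 1167 - 6Ps = -131 + 5Ps, so Ps = 118.
Buyers pay Pb = 118 − 33 = 85; Q' = -131 + 5·118 = 459.
Buyers' price falls by P* − Pb = 100 − 85 = 15; sellers' price rises by Ps − P* = 118 − 100 = 18.
So consumers capture 15/33 = 5/11 of each unit of subsidy.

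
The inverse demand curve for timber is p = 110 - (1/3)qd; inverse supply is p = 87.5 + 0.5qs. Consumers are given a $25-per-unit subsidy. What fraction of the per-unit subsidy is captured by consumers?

Pre-subsidy: 110 - (1/3)q = 87.5 + 0.5q gives q* = 27 and p* = 101.
With the rebate, buyers effectively pay pb = ps − 25, where ps is the price sellers receive.
On the curves, pb = 110 - (1/3)q and ps = 87.5 + 0.5q; the wedge ps − pb = 25 gives 87.5 + 0.5q − (110 - (1/3)q) = 25, so q' = 57.
Then pb = 110 − (1/3)·57 = 91 and ps = 87.5 + 0.5·57 = 116.
Buyers' price falls by p* − pb = 101 − 91 = 10; sellers' price rises by ps − p* = 116 − 101 = 15.
So consumers capture 10/25 = 0.4 of each unit of subsidy.

Consumer share = 0.4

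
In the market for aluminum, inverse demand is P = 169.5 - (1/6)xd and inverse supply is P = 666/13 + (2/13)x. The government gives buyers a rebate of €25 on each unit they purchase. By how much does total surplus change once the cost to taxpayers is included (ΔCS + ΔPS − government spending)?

Pre-subsidy: 169.5 - (1/6)x = 666/13 + (2/13)x gives x* = 369 and P* = 108.
With the rebate, buyers effectively pay Pb = Ps − 25, where Ps is the price sellers receive.
On the curves, Pb = 169.5 - (1/6)x and Ps = 666/13 + (2/13)x; the wedge Ps − Pb = 25 gives 666/13 + (2/13)x − (169.5 - (1/6)x) = 25, so x' = 447.
Then Pb = 169.5 − (1/6)·447 = 95 and Ps = 666/13 + (2/13)·447 = 120.
ΔCS = ½(369 + 447)(108 − 95) = 5304; ΔPS = ½(369 + 447)(120 − 108) = 4896.
Government spending = 25 × 447 = 11175.
Net change = 5304 + 4896 − 11175 = -975. The loss equals the DWL triangle ½·25·78.

Net change in total surplus = -€975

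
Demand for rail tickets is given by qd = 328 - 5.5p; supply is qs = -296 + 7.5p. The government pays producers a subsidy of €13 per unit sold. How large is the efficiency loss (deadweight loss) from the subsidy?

Deadweight loss = €268.125

Pre-subsidy: 328 - 5.5p = -296 + 7.5p gives p* = 48, q* = 64.
With the subsidy, sellers receive ps = pb + 13 for each unit, where pb is the price buyers pay.
Supply in terms of pb becomes qs = -296 + 7.5(pb + 13) = -198.5 + 7.5pb. Setting this equal to demand: 328 - 5.5pb = -198.5 + 7.5pb, so pb = 40.5.
Sellers receive ps = 40.5 + 13 = 53.5; q' = 328 − 5.5·40.5 = 105.25.
The subsidy expands output by 105.25 − 64 = 41.25 past the efficient level; on those units the gap between marginal cost and willingness to pay runs from 0 up to 13.
DWL = ½ × 13 × 41.25 = 268.125.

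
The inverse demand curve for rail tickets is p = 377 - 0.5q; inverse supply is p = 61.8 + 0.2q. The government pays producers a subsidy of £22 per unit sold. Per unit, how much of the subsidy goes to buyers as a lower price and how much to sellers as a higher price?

Buyers gain 110/7 per unit; sellers gain 44/7 per unit

Pre-subsidy: 377 - 0.5q = 61.8 + 0.2q gives q* = 3152/7 and p* = 1063/7.
With the subsidy, sellers receive ps = pb + 22 for each unit, where pb is the price buyers pay.
On the curves, pb = 377 - 0.5q and ps = 61.8 + 0.2q; the wedge ps − pb = 22 gives 61.8 + 0.2q − (377 - 0.5q) = 22, so q' = 3372/7.
Then pb = 377 − 0.5·(3372/7) = 953/7 and ps = 61.8 + 0.2·(3372/7) = 1107/7.
Buyers' price falls by p* − pb = 1063/7 − 953/7 = 110/7; sellers' price rises by ps − p* = 1107/7 − 1063/7 = 44/7.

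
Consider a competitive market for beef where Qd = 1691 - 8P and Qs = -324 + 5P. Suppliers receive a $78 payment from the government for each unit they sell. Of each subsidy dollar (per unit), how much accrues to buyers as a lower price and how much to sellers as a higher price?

Buyers gain $30 per unit; sellers gain $48 per unit

Pre-subsidy: 1691 - 8P = -324 + 5P gives P* = 155, Q* = 451.
With the subsidy, sellers receive Ps = Pb + 78 for each unit, where Pb is the price buyers pay.
Supply in terms of Pb becomes Qs = -324 + 5(Pb + 78) = 66 + 5Pb. Setting this equal to demand: 1691 - 8Pb = 66 + 5Pb, so Pb = 125.
Sellers receive Ps = 125 + 78 = 203; Q' = 1691 − 8·125 = 691.
Buyers' price falls by P* − Pb = 155 − 125 = 30; sellers' price rises by Ps − P* = 203 − 155 = 48.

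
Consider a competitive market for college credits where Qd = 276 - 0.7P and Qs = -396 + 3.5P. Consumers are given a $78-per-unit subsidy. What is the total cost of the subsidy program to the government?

Government cost = $16341

Pre-subsidy: 276 - 0.7P = -396 + 3.5P gives P* = 160, Q* = 164.
With the rebate, buyers effectively pay Pb = Ps − 78, where Ps is the price sellers receive.
Demand in terms of Ps becomes Qd = 276 − 0.7(Ps − 78) = 330.6 - 0.7Ps. Setting this equal to supply: 330.6 - 0.7Ps = -396 + 3.5Ps, so Ps = 173.
Buyers pay Pb = 173 − 78 = 95; Q' = -396 + 3.5·173 = 209.5.
Government outlay = subsidy × quantity = 78 × 209.5 = 16341.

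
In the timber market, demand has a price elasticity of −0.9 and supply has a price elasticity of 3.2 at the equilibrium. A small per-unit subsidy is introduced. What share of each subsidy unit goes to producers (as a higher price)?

For a small subsidy around the equilibrium, the benefit split depends on the relative slopes, which at a point are proportional to the elasticities.
Buyer share = εs/(εs + |εd|) = 3.2/(3.2 + 0.9) = 32/41; seller share = |εd|/(εs + |εd|) = 9/41.
So producers capture 9/41 of the subsidy.

Producer share = 9/41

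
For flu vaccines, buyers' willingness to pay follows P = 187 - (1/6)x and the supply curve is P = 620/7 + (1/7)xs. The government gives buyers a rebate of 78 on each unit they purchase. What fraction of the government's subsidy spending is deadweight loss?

Pre-subsidy: 187 - (1/6)x = 620/7 + (1/7)x gives x* = 318 and P* = 134.
With the rebate, buyers effectively pay Pb = Ps − 78, where Ps is the price sellers receive.
On the curves, Pb = 187 - (1/6)x and Ps = 620/7 + (1/7)x; the wedge Ps − Pb = 78 gives 620/7 + (1/7)x − (187 - (1/6)x) = 78, so x' = 570.
Then Pb = 187 − (1/6)·570 = 92 and Ps = 620/7 + (1/7)·570 = 170.
ΔCS = ½(318 + 570)(134 − 92) = 18648; ΔPS = ½(318 + 570)(170 − 134) = 15984.
Government spending = 78 × 570 = 44460.
DWL = ½ × 78 × (570 − 318) = 9828; fraction = 9828 / 44460 = 21/95.

DWL / government spending = 21/95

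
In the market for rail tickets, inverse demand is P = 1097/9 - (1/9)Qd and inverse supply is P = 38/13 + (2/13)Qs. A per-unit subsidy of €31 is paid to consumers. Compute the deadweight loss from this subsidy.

Pre-subsidy: 1097/9 - (1/9)Q = 38/13 + (2/13)Q gives Q* = 449 and P* = 72.
With the rebate, buyers effectively pay Pb = Ps − 31, where Ps is the price sellers receive.
On the curves, Pb = 1097/9 - (1/9)Q and Ps = 38/13 + (2/13)Q; the wedge Ps − Pb = 31 gives 38/13 + (2/13)Q − (1097/9 - (1/9)Q) = 31, so Q' = 566.
Then Pb = 1097/9 − (1/9)·566 = 59 and Ps = 38/13 + (2/13)·566 = 90.
The subsidy expands output by 566 − 449 = 117 past the efficient level; on those units the gap between marginal cost and willingness to pay runs from 0 up to 31.
DWL = ½ × 31 × 117 = 1813.5.

Deadweight loss = €1813.5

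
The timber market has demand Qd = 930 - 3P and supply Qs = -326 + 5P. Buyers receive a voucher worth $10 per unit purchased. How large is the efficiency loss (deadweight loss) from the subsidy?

Deadweight loss = $93.75

Pre-subsidy: 930 - 3P = -326 + 5P gives P* = 157, Q* = 459.
With the rebate, buyers effectively pay Pb = Ps − 10, where Ps is the price sellers receive.
Demand in terms of Ps becomes Qd = 930 − 3(Ps − 10) = 960 - 3Ps. Setting this equal to supply: 960 - 3Ps = -326 + 5Ps, so Ps = 160.75.
Buyers pay Pb = 160.75 − 10 = 150.75; Q' = -326 + 5·160.75 = 477.75.
The subsidy expands output by 477.75 − 459 = 18.75 past the efficient level; on those units the gap between marginal cost and willingness to pay runs from 0 up to 10.
DWL = ½ × 10 × 18.75 = 93.75.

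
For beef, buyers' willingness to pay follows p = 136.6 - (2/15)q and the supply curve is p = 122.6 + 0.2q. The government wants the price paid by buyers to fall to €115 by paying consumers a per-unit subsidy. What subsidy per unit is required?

Required subsidy s = €40 per unit

At a buyer price of 115, quantity demanded is 1024.5 − 7.5·115 = 162.
Sellers supply 162 only when they receive ps = 122.6 + 0.2·162 = 155.
s = ps − pb = 155 − 115 = 40.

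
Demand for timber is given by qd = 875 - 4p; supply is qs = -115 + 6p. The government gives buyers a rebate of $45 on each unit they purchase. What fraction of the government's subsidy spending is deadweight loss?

DWL / government spending = 54/587

Pre-subsidy: 875 - 4p = -115 + 6p gives p* = 99, q* = 479.
With the rebate, buyers effectively pay pb = ps − 45, where ps is the price sellers receive.
Demand in terms of ps becomes qd = 875 − 4(ps − 45) = 1055 - 4ps. Setting this equal to supply: 1055 - 4ps = -115 + 6ps, so ps = 117.
Buyers pay pb = 117 − 45 = 72; q' = -115 + 6·117 = 587.
ΔCS = ½(479 + 587)(99 − 72) = 14391; ΔPS = ½(479 + 587)(117 − 99) = 9594.
Government spending = 45 × 587 = 26415.
DWL = ½ × 45 × (587 − 479) = 2430; fraction = 2430 / 26415 = 54/587.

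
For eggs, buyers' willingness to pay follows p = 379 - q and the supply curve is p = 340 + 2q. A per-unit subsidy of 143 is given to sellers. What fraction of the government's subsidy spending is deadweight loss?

DWL / government spending = 11/28

Pre-subsidy: 379 - q = 340 + 2q gives q* = 13 and p* = 366.
With the subsidy, sellers receive ps = pb + 143 for each unit, where pb is the price buyers pay.
On the curves, pb = 379 - q and ps = 340 + 2q; the wedge ps − pb = 143 gives 340 + 2q − (379 - q) = 143, so q' = 182/3.
Then pb = 379 − 1·(182/3) = 955/3 and ps = 340 + 2·(182/3) = 1384/3.
ΔCS = ½(13 + 182/3)(366 − 955/3) = 31603/18; ΔPS = ½(13 + 182/3)(1384/3 − 366) = 31603/9.
Government spending = 143 × 182/3 = 26026/3.
DWL = ½ × 143 × (182/3 − 13) = 20449/6; fraction = (20449/6) / (26026/3) = 11/28.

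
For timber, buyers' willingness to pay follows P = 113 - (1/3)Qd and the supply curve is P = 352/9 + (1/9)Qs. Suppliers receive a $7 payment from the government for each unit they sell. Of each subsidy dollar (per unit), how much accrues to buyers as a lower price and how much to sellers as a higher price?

Buyers gain $5.25 per unit; sellers gain $1.75 per unit

Pre-subsidy: 113 - (1/3)Q = 352/9 + (1/9)Q gives Q* = 166.25 and P* = 691/12.
With the subsidy, sellers receive Ps = Pb + 7 for each unit, where Pb is the price buyers pay.
On the curves, Pb = 113 - (1/3)Q and Ps = 352/9 + (1/9)Q; the wedge Ps − Pb = 7 gives 352/9 + (1/9)Q − (113 - (1/3)Q) = 7, so Q' = 182.
Then Pb = 113 − (1/3)·182 = 157/3 and Ps = 352/9 + (1/9)·182 = 178/3.
Buyers' price falls by P* − Pb = 691/12 − 157/3 = 5.25; sellers' price rises by Ps − P* = 178/3 − 691/12 = 1.75.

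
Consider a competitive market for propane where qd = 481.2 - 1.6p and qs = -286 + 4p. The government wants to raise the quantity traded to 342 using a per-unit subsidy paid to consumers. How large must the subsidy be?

Required subsidy s = 70 per unit

At q = 342, invert demand for the buyer price: pb = (481.2 − 342)/1.6 = 87; invert supply for the seller price: ps = (342 − (-286))/4 = 157.
The subsidy must fill the gap: s = ps − pb = 157 − 87 = 70.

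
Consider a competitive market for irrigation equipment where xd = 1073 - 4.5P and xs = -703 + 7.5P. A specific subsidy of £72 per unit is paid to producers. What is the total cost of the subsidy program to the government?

Pre-subsidy: 1073 - 4.5P = -703 + 7.5P gives P* = 148, x* = 407.
With the subsidy, sellers receive Ps = Pb + 72 for each unit, where Pb is the price buyers pay.
Supply in terms of Pb becomes xs = -703 + 7.5(Pb + 72) = -163 + 7.5Pb. Setting this equal to demand: 1073 - 4.5Pb = -163 + 7.5Pb, so Pb = 103.
Sellers receive Ps = 103 + 72 = 175; x' = 1073 − 4.5·103 = 609.5.
Government outlay = subsidy × quantity = 72 × 609.5 = 43884.

Government cost = £43884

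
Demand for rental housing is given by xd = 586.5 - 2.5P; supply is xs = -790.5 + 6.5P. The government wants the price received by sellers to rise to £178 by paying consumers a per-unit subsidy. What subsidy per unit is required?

Required subsidy s = £90 per unit

At a seller price of 178, quantity supplied is -790.5 + 6.5·178 = 366.5.
Buyers absorb 366.5 only when they pay Pb with 586.5 − 2.5·Pb = 366.5, i.e. Pb = 88.
s = Ps − Pb = 178 − 88 = 90.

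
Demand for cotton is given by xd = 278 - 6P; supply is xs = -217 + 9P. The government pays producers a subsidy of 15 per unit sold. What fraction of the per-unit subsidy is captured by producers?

Pre-subsidy: 278 - 6P = -217 + 9P gives P* = 33, x* = 80.
With the subsidy, sellers receive Ps = Pb + 15 for each unit, where Pb is the price buyers pay.
Supply in terms of Pb becomes xs = -217 + 9(Pb + 15) = -82 + 9Pb. Setting this equal to demand: 278 - 6Pb = -82 + 9Pb, so Pb = 24.
Sellers receive Ps = 24 + 15 = 39; x' = 278 − 6·24 = 134.
Buyers' price falls by P* − Pb = 33 − 24 = 9; sellers' price rises by Ps − P* = 39 − 33 = 6.
So producers capture 6/15 = 0.4 of each unit of subsidy.

Producer share = 0.4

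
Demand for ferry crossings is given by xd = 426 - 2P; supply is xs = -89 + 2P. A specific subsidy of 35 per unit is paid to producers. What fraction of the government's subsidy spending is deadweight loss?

Pre-subsidy: 426 - 2P = -89 + 2P gives P* = 128.75, x* = 168.5.
With the subsidy, sellers receive Ps = Pb + 35 for each unit, where Pb is the price buyers pay.
Supply in terms of Pb becomes xs = -89 + 2(Pb + 35) = -19 + 2Pb. Setting this equal to demand: 426 - 2Pb = -19 + 2Pb, so Pb = 111.25.
Sellers receive Ps = 111.25 + 35 = 146.25; x' = 426 − 2·111.25 = 203.5.
ΔCS = ½(168.5 + 203.5)(128.75 − 111.25) = 3255; ΔPS = ½(168.5 + 203.5)(146.25 − 128.75) = 3255.
Government spending = 35 × 203.5 = 7122.5.
DWL = ½ × 35 × (203.5 − 168.5) = 612.5; fraction = 612.5 / 7122.5 = 35/407.

DWL / government spending = 35/407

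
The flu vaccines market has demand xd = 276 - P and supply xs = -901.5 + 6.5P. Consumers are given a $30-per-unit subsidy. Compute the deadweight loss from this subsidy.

Pre-subsidy: 276 - P = -901.5 + 6.5P gives P* = 157, x* = 119.
With the rebate, buyers effectively pay Pb = Ps − 30, where Ps is the price sellers receive.
Demand in terms of Ps becomes xd = 276 − 1(Ps − 30) = 306 - Ps. Setting this equal to supply: 306 - Ps = -901.5 + 6.5Ps, so Ps = 161.
Buyers pay Pb = 161 − 30 = 131; x' = -901.5 + 6.5·161 = 145.
The subsidy expands output by 145 − 119 = 26 past the efficient level; on those units the gap between marginal cost and willingness to pay runs from 0 up to 30.
DWL = ½ × 30 × 26 = 390.

Deadweight loss = $390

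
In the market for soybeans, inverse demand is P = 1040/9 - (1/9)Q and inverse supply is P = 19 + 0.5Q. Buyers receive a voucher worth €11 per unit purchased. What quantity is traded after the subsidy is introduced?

Pre-subsidy: 1040/9 - (1/9)Q = 19 + 0.5Q gives Q* = 158 and P* = 98.
With the rebate, buyers effectively pay Pb = Ps − 11, where Ps is the price sellers receive.
On the curves, Pb = 1040/9 - (1/9)Q and Ps = 19 + 0.5Q; the wedge Ps − Pb = 11 gives 19 + 0.5Q − (1040/9 - (1/9)Q) = 11, so Q' = 176.
Then Pb = 1040/9 − (1/9)·176 = 96 and Ps = 19 + 0.5·176 = 107.

Q' = 176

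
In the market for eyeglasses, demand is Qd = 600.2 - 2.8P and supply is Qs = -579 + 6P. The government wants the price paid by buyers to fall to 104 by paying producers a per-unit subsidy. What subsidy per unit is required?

Required subsidy s = 44 per unit

At a buyer price of 104, quantity demanded is 600.2 − 2.8·104 = 309.
Sellers supply 309 only when they receive Ps with -579 + 6·Ps = 309, i.e. Ps = 148.
s = Ps − Pb = 148 − 104 = 44.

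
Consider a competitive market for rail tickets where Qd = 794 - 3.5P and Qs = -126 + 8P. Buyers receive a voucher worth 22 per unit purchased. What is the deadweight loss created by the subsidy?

Pre-subsidy: 794 - 3.5P = -126 + 8P gives P* = 80, Q* = 514.
With the rebate, buyers effectively pay Pb = Ps − 22, where Ps is the price sellers receive.
Demand in terms of Ps becomes Qd = 794 − 3.5(Ps − 22) = 871 - 3.5Ps. Setting this equal to supply: 871 - 3.5Ps = -126 + 8Ps, so Ps = 1994/23.
Buyers pay Pb = 1994/23 − 22 = 1488/23; Q' = -126 + 8·(1994/23) = 13054/23.
The subsidy expands output by 13054/23 − 514 = 1232/23 past the efficient level; on those units the gap between marginal cost and willingness to pay runs from 0 up to 22.
DWL = ½ × 22 × 1232/23 = 13552/23.

Deadweight loss = 13552/23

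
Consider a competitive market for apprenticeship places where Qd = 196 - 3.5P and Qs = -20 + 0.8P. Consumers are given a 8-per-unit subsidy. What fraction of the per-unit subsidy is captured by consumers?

Pre-subsidy: 196 - 3.5P = -20 + 0.8P gives P* = 2160/43, Q* = 868/43.
With the rebate, buyers effectively pay Pb = Ps − 8, where Ps is the price sellers receive.
Demand in terms of Ps becomes Qd = 196 − 3.5(Ps − 8) = 224 - 3.5Ps. Setting this equal to supply: 224 - 3.5Ps = -20 + 0.8Ps, so Ps = 2440/43.
Buyers pay Pb = 2440/43 − 8 = 2096/43; Q' = -20 + 0.8·(2440/43) = 1092/43.
Buyers' price falls by P* − Pb = 2160/43 − 2096/43 = 64/43; sellers' price rises by Ps − P* = 2440/43 − 2160/43 = 280/43.
So consumers capture (64/43)/8 = 8/43 of each unit of subsidy.

Consumer share = 8/43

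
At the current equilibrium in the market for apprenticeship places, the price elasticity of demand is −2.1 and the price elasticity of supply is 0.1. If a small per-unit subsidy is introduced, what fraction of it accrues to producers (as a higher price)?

For a small subsidy around the equilibrium, the benefit split depends on the relative slopes, which at a point are proportional to the elasticities.
Buyer share = εs/(εs + |εd|) = 0.1/(0.1 + 2.1) = 1/22; seller share = |εd|/(εs + |εd|) = 21/22.
So producers capture 21/22 of the subsidy.

Producer share = 21/22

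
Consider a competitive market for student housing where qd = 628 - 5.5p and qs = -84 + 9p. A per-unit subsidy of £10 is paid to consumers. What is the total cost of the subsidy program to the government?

Government cost = 113700/29

Pre-subsidy: 628 - 5.5p = -84 + 9p gives p* = 1424/29, q* = 10380/29.
With the rebate, buyers effectively pay pb = ps − 10, where ps is the price sellers receive.
Demand in terms of ps becomes qd = 628 − 5.5(ps − 10) = 683 - 5.5ps. Setting this equal to supply: 683 - 5.5ps = -84 + 9ps, so ps = 1534/29.
Buyers pay pb = 1534/29 − 10 = 1244/29; q' = -84 + 9·(1534/29) = 11370/29.
Government outlay = subsidy × quantity = 10 × 11370/29 = 113700/29.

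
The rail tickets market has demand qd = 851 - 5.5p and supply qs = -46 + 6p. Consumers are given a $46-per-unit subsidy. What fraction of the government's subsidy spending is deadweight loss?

DWL / government spending = 33/277

Pre-subsidy: 851 - 5.5p = -46 + 6p gives p* = 78, q* = 422.
With the rebate, buyers effectively pay pb = ps − 46, where ps is the price sellers receive.
Demand in terms of ps becomes qd = 851 − 5.5(ps − 46) = 1104 - 5.5ps. Setting this equal to supply: 1104 - 5.5ps = -46 + 6ps, so ps = 100.
Buyers pay pb = 100 − 46 = 54; q' = -46 + 6·100 = 554.
ΔCS = ½(422 + 554)(78 − 54) = 11712; ΔPS = ½(422 + 554)(100 − 78) = 10736.
Government spending = 46 × 554 = 25484.
DWL = ½ × 46 × (554 − 422) = 3036; fraction = 3036 / 25484 = 33/277.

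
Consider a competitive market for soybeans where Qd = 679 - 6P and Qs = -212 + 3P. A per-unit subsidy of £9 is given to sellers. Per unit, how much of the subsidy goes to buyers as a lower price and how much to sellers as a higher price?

Buyers gain £3 per unit; sellers gain £6 per unit

Pre-subsidy: 679 - 6P = -212 + 3P gives P* = 99, Q* = 85.
With the subsidy, sellers receive Ps = Pb + 9 for each unit, where Pb is the price buyers pay.
Supply in terms of Pb becomes Qs = -212 + 3(Pb + 9) = -185 + 3Pb. Setting this equal to demand: 679 - 6Pb = -185 + 3Pb, so Pb = 96.
Sellers receive Ps = 96 + 9 = 105; Q' = 679 − 6·96 = 103.
Buyers' price falls by P* − Pb = 99 − 96 = 3; sellers' price rises by Ps − P* = 105 − 99 = 6.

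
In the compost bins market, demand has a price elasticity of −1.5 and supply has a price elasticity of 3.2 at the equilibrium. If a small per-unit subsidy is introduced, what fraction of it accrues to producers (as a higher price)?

Producer share = 15/47

For a small subsidy around the equilibrium, the benefit split depends on the relative slopes, which at a point are proportional to the elasticities.
Buyer share = εs/(εs + |εd|) = 3.2/(3.2 + 1.5) = 32/47; seller share = |εd|/(εs + |εd|) = 15/47.
So producers capture 15/47 of the subsidy.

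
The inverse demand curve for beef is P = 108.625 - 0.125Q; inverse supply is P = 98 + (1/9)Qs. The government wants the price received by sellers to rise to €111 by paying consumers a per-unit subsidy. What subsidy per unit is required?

At a seller price of 111, quantity supplied is -882 + 9·111 = 117.
Buyers absorb 117 only when they pay Pb = 108.625 − 0.125·117 = 94.
s = Ps − Pb = 111 − 94 = 17.

Required subsidy s = €17 per unit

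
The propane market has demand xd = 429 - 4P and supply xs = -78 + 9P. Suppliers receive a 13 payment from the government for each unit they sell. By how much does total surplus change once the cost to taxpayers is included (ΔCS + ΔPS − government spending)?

Pre-subsidy: 429 - 4P = -78 + 9P gives P* = 39, x* = 273.
With the subsidy, sellers receive Ps = Pb + 13 for each unit, where Pb is the price buyers pay.
Supply in terms of Pb becomes xs = -78 + 9(Pb + 13) = 39 + 9Pb. Setting this equal to demand: 429 - 4Pb = 39 + 9Pb, so Pb = 30.
Sellers receive Ps = 30 + 13 = 43; x' = 429 − 4·30 = 309.
ΔCS = ½(273 + 309)(39 − 30) = 2619; ΔPS = ½(273 + 309)(43 − 39) = 1164.
Government spending = 13 × 309 = 4017.
Net change = 2619 + 1164 − 4017 = -234. The loss equals the DWL triangle ½·13·36.

Net change in total surplus = -234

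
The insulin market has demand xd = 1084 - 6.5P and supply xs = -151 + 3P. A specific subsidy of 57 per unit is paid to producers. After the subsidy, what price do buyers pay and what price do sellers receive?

Buyers pay 112; sellers receive 169

Pre-subsidy: 1084 - 6.5P = -151 + 3P gives P* = 130, x* = 239.
With the subsidy, sellers receive Ps = Pb + 57 for each unit, where Pb is the price buyers pay.
Supply in terms of Pb becomes xs = -151 + 3(Pb + 57) = 20 + 3Pb. Setting this equal to demand: 1084 - 6.5Pb = 20 + 3Pb, so Pb = 112.
Sellers receive Ps = 112 + 57 = 169; x' = 1084 − 6.5·112 = 356.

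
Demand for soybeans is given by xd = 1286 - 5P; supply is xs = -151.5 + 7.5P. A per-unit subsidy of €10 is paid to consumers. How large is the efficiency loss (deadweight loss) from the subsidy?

Pre-subsidy: 1286 - 5P = -151.5 + 7.5P gives P* = 115, x* = 711.
With the rebate, buyers effectively pay Pb = Ps − 10, where Ps is the price sellers receive.
Demand in terms of Ps becomes xd = 1286 − 5(Ps − 10) = 1336 - 5Ps. Setting this equal to supply: 1336 - 5Ps = -151.5 + 7.5Ps, so Ps = 119.
Buyers pay Pb = 119 − 10 = 109; x' = -151.5 + 7.5·119 = 741.
The subsidy expands output by 741 − 711 = 30 past the efficient level; on those units the gap between marginal cost and willingness to pay runs from 0 up to 10.
DWL = ½ × 10 × 30 = 150.

Deadweight loss = €150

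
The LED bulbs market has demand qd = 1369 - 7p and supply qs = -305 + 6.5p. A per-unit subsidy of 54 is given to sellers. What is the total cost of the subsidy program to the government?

Pre-subsidy: 1369 - 7p = -305 + 6.5p gives p* = 124, q* = 501.
With the subsidy, sellers receive ps = pb + 54 for each unit, where pb is the price buyers pay.
Supply in terms of pb becomes qs = -305 + 6.5(pb + 54) = 46 + 6.5pb. Setting this equal to demand: 1369 - 7pb = 46 + 6.5pb, so pb = 98.
Sellers receive ps = 98 + 54 = 152; q' = 1369 − 7·98 = 683.
Government outlay = subsidy × quantity = 54 × 683 = 36882.

Government cost = 36882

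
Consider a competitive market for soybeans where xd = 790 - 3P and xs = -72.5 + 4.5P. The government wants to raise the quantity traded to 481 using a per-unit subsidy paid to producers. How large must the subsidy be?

At x = 481, invert demand for the buyer price: Pb = (790 − 481)/3 = 103; invert supply for the seller price: Ps = (481 − (-72.5))/4.5 = 123.
The subsidy must fill the gap: s = Ps − Pb = 123 − 103 = 20.

Required subsidy s = 20 per unit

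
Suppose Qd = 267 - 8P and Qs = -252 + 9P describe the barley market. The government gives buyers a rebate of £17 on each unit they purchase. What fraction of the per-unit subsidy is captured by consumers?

Consumer share = 9/17

Pre-subsidy: 267 - 8P = -252 + 9P gives P* = 519/17, Q* = 387/17.
With the rebate, buyers effectively pay Pb = Ps − 17, where Ps is the price sellers receive.
Demand in terms of Ps becomes Qd = 267 − 8(Ps − 17) = 403 - 8Ps. Setting this equal to supply: 403 - 8Ps = -252 + 9Ps, so Ps = 655/17.
Buyers pay Pb = 655/17 − 17 = 366/17; Q' = -252 + 9·(655/17) = 1611/17.
Buyers' price falls by P* − Pb = 519/17 − 366/17 = 9; sellers' price rises by Ps − P* = 655/17 − 519/17 = 8.
So consumers capture 9/17 = 9/17 of each unit of subsidy.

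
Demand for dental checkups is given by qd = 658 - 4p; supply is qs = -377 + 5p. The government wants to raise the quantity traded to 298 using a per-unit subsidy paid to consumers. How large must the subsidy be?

At q = 298, invert demand for the buyer price: pb = (658 − 298)/4 = 90; invert supply for the seller price: ps = (298 − (-377))/5 = 135.
The subsidy must fill the gap: s = ps − pb = 135 − 90 = 45.

Required subsidy s = 45 per unit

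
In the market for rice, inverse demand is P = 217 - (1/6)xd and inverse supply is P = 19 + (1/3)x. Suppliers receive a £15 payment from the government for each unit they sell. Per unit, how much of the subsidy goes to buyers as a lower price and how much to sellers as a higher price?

Pre-subsidy: 217 - (1/6)x = 19 + (1/3)x gives x* = 396 and P* = 151.
With the subsidy, sellers receive Ps = Pb + 15 for each unit, where Pb is the price buyers pay.
On the curves, Pb = 217 - (1/6)x and Ps = 19 + (1/3)x; the wedge Ps − Pb = 15 gives 19 + (1/3)x − (217 - (1/6)x) = 15, so x' = 426.
Then Pb = 217 − (1/6)·426 = 146 and Ps = 19 + (1/3)·426 = 161.
Buyers' price falls by P* − Pb = 151 − 146 = 5; sellers' price rises by Ps − P* = 161 − 151 = 10.

Buyers gain £5 per unit; sellers gain £10 per unit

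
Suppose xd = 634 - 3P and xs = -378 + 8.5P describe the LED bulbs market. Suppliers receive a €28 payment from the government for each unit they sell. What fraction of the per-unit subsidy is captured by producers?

Producer share = 6/23

Pre-subsidy: 634 - 3P = -378 + 8.5P gives P* = 88, x* = 370.
With the subsidy, sellers receive Ps = Pb + 28 for each unit, where Pb is the price buyers pay.
Supply in terms of Pb becomes xs = -378 + 8.5(Pb + 28) = -140 + 8.5Pb. Setting this equal to demand: 634 - 3Pb = -140 + 8.5Pb, so Pb = 1548/23.
Sellers receive Ps = 1548/23 + 28 = 2192/23; x' = 634 − 3·(1548/23) = 9938/23.
Buyers' price falls by P* − Pb = 88 − 1548/23 = 476/23; sellers' price rises by Ps − P* = 2192/23 − 88 = 168/23.
So producers capture (168/23)/28 = 6/23 of each unit of subsidy.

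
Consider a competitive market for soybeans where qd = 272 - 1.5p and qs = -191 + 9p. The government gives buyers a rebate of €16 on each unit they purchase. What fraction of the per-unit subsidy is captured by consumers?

Consumer share = 6/7

Pre-subsidy: 272 - 1.5p = -191 + 9p gives p* = 926/21, q* = 1441/7.
With the rebate, buyers effectively pay pb = ps − 16, where ps is the price sellers receive.
Demand in terms of ps becomes qd = 272 − 1.5(ps − 16) = 296 - 1.5ps. Setting this equal to supply: 296 - 1.5ps = -191 + 9ps, so ps = 974/21.
Buyers pay pb = 974/21 − 16 = 638/21; q' = -191 + 9·(974/21) = 1585/7.
Buyers' price falls by p* − pb = 926/21 − 638/21 = 96/7; sellers' price rises by ps − p* = 974/21 − 926/21 = 16/7.
So consumers capture (96/7)/16 = 6/7 of each unit of subsidy.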